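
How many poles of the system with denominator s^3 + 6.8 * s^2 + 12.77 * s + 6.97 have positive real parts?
s^3 + 6.8*s^2 + 12.77*s + 6.97 = (s + 1)(s + 4.1)(s + 1.7). Poles: -1, -1.7, -4.1. RHP poles (Re>0): 0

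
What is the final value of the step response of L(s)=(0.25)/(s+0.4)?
FVT: lim_{t→∞} y(t) = lim_{s→0} s*Y(s) where Y(s) = L(s)/s.
= lim_{s→0} L(s) = L(0) = num(0)/den(0) = 0.25/0.4 = 0.625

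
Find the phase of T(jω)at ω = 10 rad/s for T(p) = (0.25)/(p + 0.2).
Substitute p = j*10: T(j10) = 0.0004998 - 0.02499j.
∠T(j10) = atan2(Im, Re) = atan2(-0.02499, 0.0004998) = -88.85°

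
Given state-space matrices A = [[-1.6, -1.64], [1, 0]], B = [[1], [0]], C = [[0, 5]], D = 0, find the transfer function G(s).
G(s) = C(sI - A)⁻¹B + D.
Characteristic polynomial det(sI - A) = s^2 + 1.6*s + 1.64.
Numerator from C·adj(sI-A)·B + D·det(sI-A) = 5.
G(s) = (5)/(s^2 + 1.6*s + 1.64)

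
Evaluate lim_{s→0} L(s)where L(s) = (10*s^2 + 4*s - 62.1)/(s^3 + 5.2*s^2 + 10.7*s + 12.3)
DC gain = L(0) = num(0)/den(0) = -62.1/12.3 = -5.049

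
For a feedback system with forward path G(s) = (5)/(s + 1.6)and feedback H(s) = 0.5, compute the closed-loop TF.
Closed-loop T = G/(1+GH).
Numerator: G_num * H_den = 5.
Denominator: G_den * H_den + G_num * H_num = (s + 1.6) + (2.5) = s + 4.1.
T(s) = (5)/(s + 4.1)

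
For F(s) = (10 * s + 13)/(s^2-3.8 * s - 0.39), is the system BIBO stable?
Denominator: s^2 - 3.8*s - 0.39 = (s - 3.9)(s + 0.1). Poles: -0.1, 3.9. All Re(p)<0: No (unstable)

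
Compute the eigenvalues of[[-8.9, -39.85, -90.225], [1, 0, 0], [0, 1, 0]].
Eigenvalues solve det(λI - A) = 0.
Characteristic polynomial: λ^3 + 8.9*λ^2 + 39.85*λ + 90.225 = 0.
Factor: (λ + 4.5)(λ^2 + 4.4*λ + 20.05) = 0.
Roots: -2.2 + 3.9j, -2.2 - 3.9j, -4.5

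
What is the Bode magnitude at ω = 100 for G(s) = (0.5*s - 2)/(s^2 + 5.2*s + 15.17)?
Substitute s = j*100: G(j100) = 0.000459847 - 0.00498365j.
|G(j100)| = sqrt(Re² + Im²) = 0.005005.
20*log₁₀(0.005005) = -46.01 dB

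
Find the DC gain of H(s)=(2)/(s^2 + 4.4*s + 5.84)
DC gain = H(0) = num(0)/den(0) = 2/5.84 = 0.3425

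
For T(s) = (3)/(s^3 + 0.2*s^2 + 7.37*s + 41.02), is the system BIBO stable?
Denominator: s^3 + 0.2*s^2 + 7.37*s + 41.02 = (s + 2.8)(s^2 - 2.6*s + 14.65). Poles: -2.8, 1.3 + 3.6j, 1.3 - 3.6j. All Re(p)<0: No (unstable)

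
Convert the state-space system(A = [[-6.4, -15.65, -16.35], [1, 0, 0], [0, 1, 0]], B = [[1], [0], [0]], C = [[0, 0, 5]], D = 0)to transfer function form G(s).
G(s) = C(sI - A)⁻¹B + D.
Characteristic polynomial det(sI - A) = s^3 + 6.4*s^2 + 15.65*s + 16.35.
Numerator from C·adj(sI-A)·B + D·det(sI-A) = 5.
G(s) = (5)/(s^3 + 6.4*s^2 + 15.65*s + 16.35)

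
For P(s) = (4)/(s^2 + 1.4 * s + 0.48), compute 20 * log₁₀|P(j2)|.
Substitute s = j*2: P(j2) = -0.695982 - 0.553622j.
|P(j2)| = sqrt(Re² + Im²) = 0.8893.
20*log₁₀(0.8893) = -1.02 dB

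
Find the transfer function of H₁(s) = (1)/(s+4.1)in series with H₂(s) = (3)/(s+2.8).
Series: H = H₁ · H₂ = (n₁·n₂)/(d₁·d₂).
Num: n₁·n₂ = 3. Den: d₁·d₂ = s^2 + 6.9*s + 11.48.
H(s) = (3)/(s^2 + 6.9*s + 11.48)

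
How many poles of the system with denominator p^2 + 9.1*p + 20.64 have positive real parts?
p^2 + 9.1*p + 20.64 = (p + 4.8)(p + 4.3). Poles: -4.3, -4.8. RHP poles (Re>0): 0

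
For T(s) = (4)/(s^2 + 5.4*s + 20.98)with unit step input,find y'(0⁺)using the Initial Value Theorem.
IVT: y'(0⁺) = lim_{s→∞} s²·Y(s) = lim_{s→∞} s·T(s).
deg(num) = 0, deg(den) = 2, relative degree = 2 ≥ 2, so s·T(s) → 0. Initial slope = 0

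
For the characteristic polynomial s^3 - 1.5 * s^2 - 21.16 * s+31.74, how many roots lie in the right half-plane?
Factor: s^3 - 1.5*s^2 - 21.16*s + 31.74 = (s - 1.5)(s + 4.6)(s - 4.6).
Roots: -4.6, 1.5, 4.6.
RHP roots (Re>0): 2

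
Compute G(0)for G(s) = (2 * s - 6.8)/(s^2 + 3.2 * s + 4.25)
DC gain = G(0) = num(0)/den(0) = -6.8/4.25 = -1.6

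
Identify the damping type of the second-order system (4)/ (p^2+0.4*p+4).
Standard form: ωn²/(p²+2ζωn·p+ωn²) gives ωn=2, ζ=0.1.
Underdamped (ζ = 0.1 < 1)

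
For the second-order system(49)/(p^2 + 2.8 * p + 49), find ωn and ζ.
Standard form: ωn²/(p²+2ζωn·p+ωn²).
const=49=ωn² → ωn=7, p coeff=2.8=2ζωn → ζ=0.2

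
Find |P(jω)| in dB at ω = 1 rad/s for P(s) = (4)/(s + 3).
Substitute s = j*1: P(j1) = 1.2 - 0.4j.
|P(j1)| = sqrt(Re² + Im²) = 1.265.
20*log₁₀(1.265) = 2.04 dB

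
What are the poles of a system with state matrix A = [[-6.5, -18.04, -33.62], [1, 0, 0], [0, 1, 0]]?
Eigenvalues solve det(λI - A) = 0.
Characteristic polynomial: λ^3 + 6.5*λ^2 + 18.04*λ + 33.62 = 0.
Factor: (λ + 4.1)(λ^2 + 2.4*λ + 8.2) = 0.
Roots: -1.2 + 2.6j, -1.2 - 2.6j, -4.1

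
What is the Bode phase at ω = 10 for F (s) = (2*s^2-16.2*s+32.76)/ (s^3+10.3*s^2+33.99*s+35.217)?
Substitute s = j*10: F(j10) = 0.191748 + 0.0356127j.
∠F(j10) = atan2(Im, Re) = atan2(0.0356127, 0.191748) = 10.52° (principal value).
Summing the individual angle contributions Σ∠(j10 − zᵢ) − Σ∠(j10 − pₖ) over the 2 zero(s) and 3 pole(s), each followed continuously from ω = 0 (DC phase referenced to (−180°, 180°]), gives -349.48°, i.e. the principal value - 360°. Continuous Bode phase = -349.48°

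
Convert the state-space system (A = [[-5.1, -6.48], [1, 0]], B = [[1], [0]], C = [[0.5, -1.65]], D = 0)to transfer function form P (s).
P(s) = C(sI - A)⁻¹B + D.
Characteristic polynomial det(sI - A) = s^2 + 5.1*s + 6.48.
Numerator from C·adj(sI-A)·B + D·det(sI-A) = 0.5*s - 1.65.
P(s) = (0.5*s - 1.65)/(s^2 + 5.1*s + 6.48)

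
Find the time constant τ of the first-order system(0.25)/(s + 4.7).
First-order system: τ = -1/pole. Pole = -4.7. τ = -1/(-4.7) = 0.2128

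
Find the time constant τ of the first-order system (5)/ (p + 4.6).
First-order system: τ = -1/pole. Pole = -4.6. τ = -1/(-4.6) = 0.2174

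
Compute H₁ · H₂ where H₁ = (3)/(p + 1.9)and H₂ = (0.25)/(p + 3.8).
Series: H = H₁ · H₂ = (n₁·n₂)/(d₁·d₂).
Num: n₁·n₂ = 0.75. Den: d₁·d₂ = p^2 + 5.7*p + 7.22.
H(p) = (0.75)/(p^2 + 5.7*p + 7.22)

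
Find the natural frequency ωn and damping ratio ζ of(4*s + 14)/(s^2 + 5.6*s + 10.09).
Underdamped: complex pole -2.8 + 1.5j. ωn = |pole| = 3.176, ζ = -Re(pole)/ωn = 0.8815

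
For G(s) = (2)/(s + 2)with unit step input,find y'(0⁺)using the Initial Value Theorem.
IVT: y'(0⁺) = lim_{s→∞} s²·Y(s) = lim_{s→∞} s·G(s).
deg(num) = 0, deg(den) = 1, relative degree = 1, so s·G(s) → (leading num)/(leading den) = 2/1 = 2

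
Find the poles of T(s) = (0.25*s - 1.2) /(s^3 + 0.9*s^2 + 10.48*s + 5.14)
Set denominator = 0: s^3 + 0.9*s^2 + 10.48*s + 5.14 = (s + 0.5)(s^2 + 0.4*s + 10.28) = 0 → Poles: -0.2 + 3.2j, -0.2 - 3.2j, -0.5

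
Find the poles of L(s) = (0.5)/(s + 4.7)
Set denominator = 0: s + 4.7 = 0 → Poles: -4.7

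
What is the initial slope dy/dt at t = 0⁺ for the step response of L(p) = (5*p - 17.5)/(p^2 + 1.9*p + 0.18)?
IVT: y'(0⁺) = lim_{p→∞} p²·Y(p) = lim_{p→∞} p·L(p).
deg(num) = 1, deg(den) = 2, relative degree = 1, so p·L(p) → (leading num)/(leading den) = 5/1 = 5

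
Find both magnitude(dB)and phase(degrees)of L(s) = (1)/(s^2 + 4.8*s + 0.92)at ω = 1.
Substitute s = j*1: L(j1) = -0.00347126 - 0.208275j.
|L| = 20*log₁₀(sqrt(Re²+Im²)) = -13.63 dB.
∠L = atan2(Im, Re) = -90.95°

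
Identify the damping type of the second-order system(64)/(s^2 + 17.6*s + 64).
Standard form: ωn²/(s²+2ζωn·s+ωn²) gives ωn=8, ζ=1.1.
Overdamped (ζ = 1.1 > 1)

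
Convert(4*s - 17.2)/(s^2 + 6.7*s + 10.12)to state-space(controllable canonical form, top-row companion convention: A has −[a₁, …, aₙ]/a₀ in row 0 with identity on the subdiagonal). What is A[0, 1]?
Reachable canonical form for den = s^2 + 6.7*s + 10.12: top row of A = -[a₁,a₂,...,aₙ]/a₀, ones on the subdiagonal, zeros elsewhere.
A = [[-6.7, -10.12], [1, 0]].
A[0,1] = -10.12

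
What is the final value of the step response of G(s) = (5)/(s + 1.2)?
FVT: lim_{t→∞} y(t) = lim_{s→0} s*Y(s) where Y(s) = G(s)/s.
= lim_{s→0} G(s) = G(0) = num(0)/den(0) = 5/1.2 = 4.167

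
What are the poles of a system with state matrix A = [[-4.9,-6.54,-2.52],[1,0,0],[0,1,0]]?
Eigenvalues solve det(λI - A) = 0.
Characteristic polynomial: λ^3 + 4.9*λ^2 + 6.54*λ + 2.52 = 0.
Factor: (λ + 0.7)(λ + 3)(λ + 1.2) = 0.
Roots: -0.7, -1.2, -3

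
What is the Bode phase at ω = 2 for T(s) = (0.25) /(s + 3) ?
Substitute s = j*2: T(j2) = 0.0576923 - 0.0384615j.
∠T(j2) = atan2(Im, Re) = atan2(-0.0384615, 0.0576923) = -33.69°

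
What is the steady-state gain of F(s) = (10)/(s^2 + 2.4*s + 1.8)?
DC gain = F(0) = num(0)/den(0) = 10/1.8 = 5.556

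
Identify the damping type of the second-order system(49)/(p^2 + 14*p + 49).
Standard form: ωn²/(p²+2ζωn·p+ωn²) gives ωn=7, ζ=1.
Critically damped (ζ = 1)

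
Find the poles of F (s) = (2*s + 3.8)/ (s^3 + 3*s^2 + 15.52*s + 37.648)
Set denominator = 0: s^3 + 3*s^2 + 15.52*s + 37.648 = (s + 2.6)(s^2 + 0.4*s + 14.48) = 0 → Poles: -0.2 + 3.8j, -0.2 - 3.8j, -2.6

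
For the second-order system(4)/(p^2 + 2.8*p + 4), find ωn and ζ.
Standard form: ωn²/(p²+2ζωn·p+ωn²).
const=4=ωn² → ωn=2, p coeff=2.8=2ζωn → ζ=0.7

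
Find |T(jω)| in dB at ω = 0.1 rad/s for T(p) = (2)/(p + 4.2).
Substitute p = j*0.1: T(j0.1) = 0.475921 - 0.0113314j.
|T(j0.1)| = sqrt(Re² + Im²) = 0.4761.
20*log₁₀(0.4761) = -6.45 dB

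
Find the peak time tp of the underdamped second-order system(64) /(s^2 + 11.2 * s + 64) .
Standard form: ωn²/(s²+2ζωn·s+ωn²) → ωn = 8, ζ = 0.7.
ωd = ωn·√(1-ζ²) = 8·√(1-0.7²) = 5.713.
tp = π/ωd = π/5.713 = 0.5499 s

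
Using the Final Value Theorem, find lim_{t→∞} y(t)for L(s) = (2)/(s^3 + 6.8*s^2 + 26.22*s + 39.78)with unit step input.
FVT: lim_{t→∞} y(t) = lim_{s→0} s*Y(s) where Y(s) = L(s)/s.
= lim_{s→0} L(s) = L(0) = num(0)/den(0) = 2/39.78 = 0.05028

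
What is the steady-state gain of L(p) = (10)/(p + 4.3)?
DC gain = L(0) = num(0)/den(0) = 10/4.3 = 2.326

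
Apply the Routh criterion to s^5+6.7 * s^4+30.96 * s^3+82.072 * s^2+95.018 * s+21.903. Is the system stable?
Routh array:
s^5: [1, 30.96, 95.018]; s^4: [6.7, 82.072, 21.903]; s^3: [18.7104, 91.7489]; s^2: [49.2178, 21.903]; s^1: [83.4223]; s^0: [21.903]
First column: [1, 6.7, 18.7104, 49.2178, 83.4223, 21.903]. Sign changes = 0.
Yes, stable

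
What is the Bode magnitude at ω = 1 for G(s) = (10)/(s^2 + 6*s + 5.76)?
Substitute s = j*1: G(j1) = 0.811489 - 1.02289j.
|G(j1)| = sqrt(Re² + Im²) = 1.306.
20*log₁₀(1.306) = 2.32 dB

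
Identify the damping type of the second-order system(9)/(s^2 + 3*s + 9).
Standard form: ωn²/(s²+2ζωn·s+ωn²) gives ωn=3, ζ=0.5.
Underdamped (ζ = 0.5 < 1)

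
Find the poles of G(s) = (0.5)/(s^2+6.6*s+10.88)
Set denominator = 0: s^2 + 6.6*s + 10.88 = (s + 3.2)(s + 3.4) = 0 → Poles: -3.2, -3.4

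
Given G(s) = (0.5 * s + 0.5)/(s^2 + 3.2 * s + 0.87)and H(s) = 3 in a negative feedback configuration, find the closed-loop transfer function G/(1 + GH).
Closed-loop T = G/(1+GH).
Numerator: G_num * H_den = 0.5*s + 0.5.
Denominator: G_den * H_den + G_num * H_num = (s^2 + 3.2*s + 0.87) + (1.5*s + 1.5) = s^2 + 4.7*s + 2.37.
T(s) = (0.5*s + 0.5)/(s^2 + 4.7*s + 2.37)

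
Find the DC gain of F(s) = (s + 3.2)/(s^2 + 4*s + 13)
DC gain = F(0) = num(0)/den(0) = 3.2/13 = 0.2462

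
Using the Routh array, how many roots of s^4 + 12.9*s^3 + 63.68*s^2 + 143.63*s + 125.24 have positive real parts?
Routh array:
s^4: [1, 63.68, 125.24]; s^3: [12.9, 143.63]; s^2: [52.5459, 125.24]; s^1: [112.884]; s^0: [125.24]
First column: [1, 12.9, 52.5459, 112.884, 125.24]. Sign changes = RHP roots = 0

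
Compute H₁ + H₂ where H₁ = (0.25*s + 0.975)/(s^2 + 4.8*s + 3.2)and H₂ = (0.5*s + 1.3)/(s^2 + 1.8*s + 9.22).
Parallel: H = H₁ + H₂ = (n₁·d₂ + n₂·d₁)/(d₁·d₂).
n₁·d₂ = 0.25*s^3 + 1.425*s^2 + 4.06*s + 8.9895. n₂·d₁ = 0.5*s^3 + 3.7*s^2 + 7.84*s + 4.16. Sum = 0.75*s^3 + 5.125*s^2 + 11.9*s + 13.1495. d₁·d₂ = s^4 + 6.6*s^3 + 21.06*s^2 + 50.016*s + 29.504.
H(s) = (0.75*s^3 + 5.125*s^2 + 11.9*s + 13.1495)/(s^4 + 6.6*s^3 + 21.06*s^2 + 50.016*s + 29.504)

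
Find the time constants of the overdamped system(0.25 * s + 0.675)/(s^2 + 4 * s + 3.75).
Overdamped: real poles at -2.5, -1.5. τ = -1/pole → τ₁ = 0.4, τ₂ = 0.6667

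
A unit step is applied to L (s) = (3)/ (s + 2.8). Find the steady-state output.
FVT: lim_{t→∞} y(t) = lim_{s→0} s*Y(s) where Y(s) = L(s)/s.
= lim_{s→0} L(s) = L(0) = num(0)/den(0) = 3/2.8 = 1.071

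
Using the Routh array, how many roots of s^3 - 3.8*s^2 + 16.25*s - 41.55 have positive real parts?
Routh array:
s^3: [1, 16.25]; s^2: [-3.8, -41.55]; s^1: [5.31579]; s^0: [-41.55]
First column: [1, -3.8, 5.31579, -41.55]. Sign changes = RHP roots = 3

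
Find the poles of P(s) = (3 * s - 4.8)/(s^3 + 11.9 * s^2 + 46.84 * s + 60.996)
Set denominator = 0: s^3 + 11.9*s^2 + 46.84*s + 60.996 = (s + 3.4)(s + 4.6)(s + 3.9) = 0 → Poles: -3.4, -3.9, -4.6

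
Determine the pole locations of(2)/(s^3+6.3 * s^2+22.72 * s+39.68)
Set denominator = 0: s^3 + 6.3*s^2 + 22.72*s + 39.68 = (s + 3.1)(s^2 + 3.2*s + 12.8) = 0 → Poles: -1.6 + 3.2j, -1.6 - 3.2j, -3.1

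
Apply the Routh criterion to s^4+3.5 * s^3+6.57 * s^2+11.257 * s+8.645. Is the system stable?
Routh array:
s^4: [1, 6.57, 8.645]; s^3: [3.5, 11.257]; s^2: [3.35371, 8.645]; s^1: [2.23491]; s^0: [8.645]
First column: [1, 3.5, 3.35371, 2.23491, 8.645]. Sign changes = 0.
Yes, stable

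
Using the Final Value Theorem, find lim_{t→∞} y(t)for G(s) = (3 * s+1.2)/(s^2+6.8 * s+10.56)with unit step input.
FVT: lim_{t→∞} y(t) = lim_{s→0} s*Y(s) where Y(s) = G(s)/s.
= lim_{s→0} G(s) = G(0) = num(0)/den(0) = 1.2/10.56 = 0.1136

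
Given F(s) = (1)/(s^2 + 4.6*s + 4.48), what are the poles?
Set denominator = 0: s^2 + 4.6*s + 4.48 = (s + 3.2)(s + 1.4) = 0 → Poles: -1.4, -3.2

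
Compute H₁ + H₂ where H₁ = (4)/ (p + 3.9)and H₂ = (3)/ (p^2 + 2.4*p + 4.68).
Parallel: H = H₁ + H₂ = (n₁·d₂ + n₂·d₁)/(d₁·d₂).
n₁·d₂ = 4*p^2 + 9.6*p + 18.72. n₂·d₁ = 3*p + 11.7. Sum = 4*p^2 + 12.6*p + 30.42. d₁·d₂ = p^3 + 6.3*p^2 + 14.04*p + 18.252.
H(p) = (4*p^2 + 12.6*p + 30.42)/(p^3 + 6.3*p^2 + 14.04*p + 18.252)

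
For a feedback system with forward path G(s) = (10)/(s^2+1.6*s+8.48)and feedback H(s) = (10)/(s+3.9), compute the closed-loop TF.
Closed-loop T = G/(1+GH).
Numerator: G_num * H_den = 10*s + 39.
Denominator: G_den * H_den + G_num * H_num = (s^3 + 5.5*s^2 + 14.72*s + 33.072) + (100) = s^3 + 5.5*s^2 + 14.72*s + 133.072.
T(s) = (10*s + 39)/(s^3 + 5.5*s^2 + 14.72*s + 133.072)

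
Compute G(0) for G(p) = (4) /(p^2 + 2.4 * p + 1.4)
DC gain = G(0) = num(0)/den(0) = 4/1.4 = 2.857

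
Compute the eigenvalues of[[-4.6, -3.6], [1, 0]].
Eigenvalues solve det(λI - A) = 0.
Characteristic polynomial: λ^2 + 4.6*λ + 3.6 = 0.
Factor: (λ + 1)(λ + 3.6) = 0.
Roots: -1, -3.6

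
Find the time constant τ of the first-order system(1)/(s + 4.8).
First-order system: τ = -1/pole. Pole = -4.8. τ = -1/(-4.8) = 0.2083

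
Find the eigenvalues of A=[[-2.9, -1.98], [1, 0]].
Eigenvalues solve det(λI - A) = 0.
Characteristic polynomial: λ^2 + 2.9*λ + 1.98 = 0.
Factor: (λ + 1.1)(λ + 1.8) = 0.
Roots: -1.1, -1.8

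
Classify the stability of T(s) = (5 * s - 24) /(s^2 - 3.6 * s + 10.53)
Denominator: s^2 - 3.6*s + 10.53. Poles: 1.8 + 2.7j, 1.8 - 2.7j. Unstable (2 pole(s) in RHP)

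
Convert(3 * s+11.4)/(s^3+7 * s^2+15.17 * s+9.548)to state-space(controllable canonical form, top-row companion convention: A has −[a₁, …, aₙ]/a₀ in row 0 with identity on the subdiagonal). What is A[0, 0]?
Reachable canonical form for den = s^3 + 7*s^2 + 15.17*s + 9.548: top row of A = -[a₁,a₂,...,aₙ]/a₀, ones on the subdiagonal, zeros elsewhere.
A = [[-7, -15.17, -9.548], [1, 0, 0], [0, 1, 0]].
A[0,0] = -7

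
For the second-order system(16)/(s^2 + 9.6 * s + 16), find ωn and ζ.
Standard form: ωn²/(s²+2ζωn·s+ωn²).
const=16=ωn² → ωn=4, s coeff=9.6=2ζωn → ζ=1.2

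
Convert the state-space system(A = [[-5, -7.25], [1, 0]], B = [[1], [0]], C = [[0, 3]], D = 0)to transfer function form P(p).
P(p) = C(pI - A)⁻¹B + D.
Characteristic polynomial det(pI - A) = p^2 + 5*p + 7.25.
Numerator from C·adj(pI-A)·B + D·det(pI-A) = 3.
P(p) = (3)/(p^2 + 5*p + 7.25)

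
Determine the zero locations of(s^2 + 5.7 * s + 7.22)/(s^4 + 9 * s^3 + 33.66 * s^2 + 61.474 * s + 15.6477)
Set numerator = 0: s^2 + 5.7*s + 7.22 = (s + 1.9)(s + 3.8) = 0 → Zeros: -1.9, -3.8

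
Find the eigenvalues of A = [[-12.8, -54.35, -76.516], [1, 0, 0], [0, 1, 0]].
Eigenvalues solve det(λI - A) = 0.
Characteristic polynomial: λ^3 + 12.8*λ^2 + 54.35*λ + 76.516 = 0.
Factor: (λ + 3.7)(λ + 4.4)(λ + 4.7) = 0.
Roots: -3.7, -4.4, -4.7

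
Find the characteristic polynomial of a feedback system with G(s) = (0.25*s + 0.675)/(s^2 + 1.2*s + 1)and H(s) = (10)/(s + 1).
Characteristic poly = G_den * H_den + G_num * H_num = (s^3 + 2.2*s^2 + 2.2*s + 1) + (2.5*s + 6.75) = s^3 + 2.2*s^2 + 4.7*s + 7.75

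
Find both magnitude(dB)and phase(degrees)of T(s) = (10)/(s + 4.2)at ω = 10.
Substitute s = j*10: T(j10) = 0.357021 - 0.850051j.
|T| = 20*log₁₀(sqrt(Re²+Im²)) = -0.71 dB.
∠T = atan2(Im, Re) = -67.22°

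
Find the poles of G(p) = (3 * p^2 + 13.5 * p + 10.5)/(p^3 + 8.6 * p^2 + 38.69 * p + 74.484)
Set denominator = 0: p^3 + 8.6*p^2 + 38.69*p + 74.484 = (p + 3.6)(p^2 + 5*p + 20.69) = 0 → Poles: -2.5 + 3.8j, -2.5 - 3.8j, -3.6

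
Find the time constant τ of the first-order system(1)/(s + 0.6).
First-order system: τ = -1/pole. Pole = -0.6. τ = -1/(-0.6) = 1.667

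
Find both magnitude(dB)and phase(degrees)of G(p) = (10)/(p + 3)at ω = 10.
Substitute p = j*10: G(j10) = 0.275229 - 0.917431j.
|G| = 20*log₁₀(sqrt(Re²+Im²)) = -0.37 dB.
∠G = atan2(Im, Re) = -73.30°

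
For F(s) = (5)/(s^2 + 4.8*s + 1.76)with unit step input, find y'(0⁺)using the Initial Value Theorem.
IVT: y'(0⁺) = lim_{s→∞} s²·Y(s) = lim_{s→∞} s·F(s).
deg(num) = 0, deg(den) = 2, relative degree = 2 ≥ 2, so s·F(s) → 0. Initial slope = 0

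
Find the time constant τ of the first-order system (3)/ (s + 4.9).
First-order system: τ = -1/pole. Pole = -4.9. τ = -1/(-4.9) = 0.2041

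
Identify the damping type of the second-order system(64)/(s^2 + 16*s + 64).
Standard form: ωn²/(s²+2ζωn·s+ωn²) gives ωn=8, ζ=1.
Critically damped (ζ = 1)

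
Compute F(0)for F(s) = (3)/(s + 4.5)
DC gain = F(0) = num(0)/den(0) = 3/4.5 = 0.6667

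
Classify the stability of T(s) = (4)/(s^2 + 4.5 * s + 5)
Denominator: s^2 + 4.5*s + 5 = (s + 2.5)(s + 2). Poles: -2, -2.5. Stable (all poles in LHP)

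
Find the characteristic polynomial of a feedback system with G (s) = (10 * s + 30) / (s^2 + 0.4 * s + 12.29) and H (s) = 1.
Characteristic poly = G_den * H_den + G_num * H_num = (s^2 + 0.4*s + 12.29) + (10*s + 30) = s^2 + 10.4*s + 42.29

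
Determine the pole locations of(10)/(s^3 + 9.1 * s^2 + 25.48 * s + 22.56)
Set denominator = 0: s^3 + 9.1*s^2 + 25.48*s + 22.56 = (s + 4.7)(s + 2)(s + 2.4) = 0 → Poles: -2, -2.4, -4.7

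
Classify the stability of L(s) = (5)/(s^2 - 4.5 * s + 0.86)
Denominator: s^2 - 4.5*s + 0.86 = (s - 4.3)(s - 0.2). Poles: 0.2, 4.3. Unstable (2 pole(s) in RHP)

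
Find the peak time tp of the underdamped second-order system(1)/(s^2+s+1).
Standard form: ωn²/(s²+2ζωn·s+ωn²) → ωn = 1, ζ = 0.5.
ωd = ωn·√(1-ζ²) = 1·√(1-0.5²) = 0.866.
tp = π/ωd = π/0.866 = 3.628 s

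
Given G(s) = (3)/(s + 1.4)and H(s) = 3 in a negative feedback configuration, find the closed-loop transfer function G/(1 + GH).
Closed-loop T = G/(1+GH).
Numerator: G_num * H_den = 3.
Denominator: G_den * H_den + G_num * H_num = (s + 1.4) + (9) = s + 10.4.
T(s) = (3)/(s + 10.4)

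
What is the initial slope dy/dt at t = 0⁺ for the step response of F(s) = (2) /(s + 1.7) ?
IVT: y'(0⁺) = lim_{s→∞} s²·Y(s) = lim_{s→∞} s·F(s).
deg(num) = 0, deg(den) = 1, relative degree = 1, so s·F(s) → (leading num)/(leading den) = 2/1 = 2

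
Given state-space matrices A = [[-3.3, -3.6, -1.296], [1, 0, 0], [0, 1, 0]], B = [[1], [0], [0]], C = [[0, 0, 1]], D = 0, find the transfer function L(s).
L(s) = C(sI - A)⁻¹B + D.
Characteristic polynomial det(sI - A) = s^3 + 3.3*s^2 + 3.6*s + 1.296.
Numerator from C·adj(sI-A)·B + D·det(sI-A) = 1.
L(s) = (1)/(s^3 + 3.3*s^2 + 3.6*s + 1.296)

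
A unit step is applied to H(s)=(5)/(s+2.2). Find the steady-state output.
FVT: lim_{t→∞} y(t) = lim_{s→0} s*Y(s) where Y(s) = H(s)/s.
= lim_{s→0} H(s) = H(0) = num(0)/den(0) = 5/2.2 = 2.273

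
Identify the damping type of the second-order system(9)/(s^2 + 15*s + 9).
Standard form: ωn²/(s²+2ζωn·s+ωn²) gives ωn=3, ζ=2.5.
Overdamped (ζ = 2.5 > 1)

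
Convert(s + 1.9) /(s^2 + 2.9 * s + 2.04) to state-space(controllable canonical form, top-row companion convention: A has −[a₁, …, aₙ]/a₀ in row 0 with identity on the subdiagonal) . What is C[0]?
Reachable canonical form: C = numerator coefficients (right-aligned, zero-padded to length n).
num = s + 1.9, C = [[1, 1.9]].
C[0] = 1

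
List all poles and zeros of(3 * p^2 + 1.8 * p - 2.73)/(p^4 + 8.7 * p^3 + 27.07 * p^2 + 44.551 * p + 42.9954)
Set denominator = 0: p^4 + 8.7*p^3 + 27.07*p^2 + 44.551*p + 42.9954 = (p + 4.2)(p + 2.9)(p^2 + 1.6*p + 3.53) = 0 → Poles: -0.8 + 1.7j, -0.8 - 1.7j, -2.9, -4.2
Set numerator = 0: 3*p^2 + 1.8*p - 2.73 = 3*(p - 0.7)(p + 1.3) = 0 → Zeros: -1.3, 0.7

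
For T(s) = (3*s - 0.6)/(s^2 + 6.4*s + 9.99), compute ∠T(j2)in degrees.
Substitute s = j*2: T(j2) = 0.366543 + 0.218406j.
∠T(j2) = atan2(Im, Re) = atan2(0.218406, 0.366543) = 30.79°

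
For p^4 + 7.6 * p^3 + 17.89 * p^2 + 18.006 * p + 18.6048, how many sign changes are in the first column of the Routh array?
Routh array:
p^4: [1, 17.89, 18.6048]; p^3: [7.6, 18.006]; p^2: [15.5208, 18.6048]; p^1: [8.89587]; p^0: [18.6048]
First column: [1, 7.6, 15.5208, 8.89587, 18.6048]. Sign changes = 0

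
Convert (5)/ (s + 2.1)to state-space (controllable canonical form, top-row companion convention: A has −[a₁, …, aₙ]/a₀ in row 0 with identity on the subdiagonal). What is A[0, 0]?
Reachable canonical form for den = s + 2.1: top row of A = -[a₁,a₂,...,aₙ]/a₀, ones on the subdiagonal, zeros elsewhere.
A = [[-2.1]].
A[0,0] = -2.1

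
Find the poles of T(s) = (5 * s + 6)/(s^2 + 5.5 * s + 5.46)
Set denominator = 0: s^2 + 5.5*s + 5.46 = (s + 4.2)(s + 1.3) = 0 → Poles: -1.3, -4.2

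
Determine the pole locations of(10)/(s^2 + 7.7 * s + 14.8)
Set denominator = 0: s^2 + 7.7*s + 14.8 = (s + 3.7)(s + 4) = 0 → Poles: -3.7, -4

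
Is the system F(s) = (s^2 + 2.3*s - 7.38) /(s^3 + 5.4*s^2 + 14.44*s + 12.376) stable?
Denominator: s^3 + 5.4*s^2 + 14.44*s + 12.376 = (s + 1.4)(s^2 + 4*s + 8.84). Poles: -1.4, -2 + 2.2j, -2 - 2.2j. All Re(p)<0: Yes (stable)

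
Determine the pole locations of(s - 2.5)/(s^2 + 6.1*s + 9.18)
Set denominator = 0: s^2 + 6.1*s + 9.18 = (s + 2.7)(s + 3.4) = 0 → Poles: -2.7, -3.4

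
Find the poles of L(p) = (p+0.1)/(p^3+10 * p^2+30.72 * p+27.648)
Set denominator = 0: p^3 + 10*p^2 + 30.72*p + 27.648 = (p + 1.6)(p + 4.8)(p + 3.6) = 0 → Poles: -1.6, -3.6, -4.8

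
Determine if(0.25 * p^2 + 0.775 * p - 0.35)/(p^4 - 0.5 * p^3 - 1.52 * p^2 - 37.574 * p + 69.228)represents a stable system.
Denominator: p^4 - 0.5*p^3 - 1.52*p^2 - 37.574*p + 69.228 = (p - 2.7)(p - 2)(p^2 + 4.2*p + 12.82). Poles: -2.1 + 2.9j, -2.1 - 2.9j, 2, 2.7. All Re(p)<0: No (unstable)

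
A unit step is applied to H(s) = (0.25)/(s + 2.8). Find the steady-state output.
FVT: lim_{t→∞} y(t) = lim_{s→0} s*Y(s) where Y(s) = H(s)/s.
= lim_{s→0} H(s) = H(0) = num(0)/den(0) = 0.25/2.8 = 0.08929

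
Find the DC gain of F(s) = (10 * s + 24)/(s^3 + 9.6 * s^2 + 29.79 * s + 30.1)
DC gain = F(0) = num(0)/den(0) = 24/30.1 = 0.7973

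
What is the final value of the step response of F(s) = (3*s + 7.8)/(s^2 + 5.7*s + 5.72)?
FVT: lim_{t→∞} y(t) = lim_{s→0} s*Y(s) where Y(s) = F(s)/s.
= lim_{s→0} F(s) = F(0) = num(0)/den(0) = 7.8/5.72 = 1.364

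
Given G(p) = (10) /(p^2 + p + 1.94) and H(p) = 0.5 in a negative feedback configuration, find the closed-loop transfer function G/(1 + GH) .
Closed-loop T = G/(1+GH).
Numerator: G_num * H_den = 10.
Denominator: G_den * H_den + G_num * H_num = (p^2 + p + 1.94) + (5) = p^2 + p + 6.94.
T(p) = (10)/(p^2 + p + 6.94)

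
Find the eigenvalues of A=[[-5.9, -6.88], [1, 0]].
Eigenvalues solve det(λI - A) = 0.
Characteristic polynomial: λ^2 + 5.9*λ + 6.88 = 0.
Factor: (λ + 4.3)(λ + 1.6) = 0.
Roots: -1.6, -4.3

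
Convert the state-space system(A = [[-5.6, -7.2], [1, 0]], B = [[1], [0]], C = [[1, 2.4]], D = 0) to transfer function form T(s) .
T(s) = C(sI - A)⁻¹B + D.
Characteristic polynomial det(sI - A) = s^2 + 5.6*s + 7.2.
Numerator from C·adj(sI-A)·B + D·det(sI-A) = s + 2.4.
T(s) = (s + 2.4)/(s^2 + 5.6*s + 7.2)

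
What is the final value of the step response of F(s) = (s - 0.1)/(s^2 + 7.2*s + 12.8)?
FVT: lim_{t→∞} y(t) = lim_{s→0} s*Y(s) where Y(s) = F(s)/s.
= lim_{s→0} F(s) = F(0) = num(0)/den(0) = -0.1/12.8 = -0.007812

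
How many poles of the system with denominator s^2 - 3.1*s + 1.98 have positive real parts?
s^2 - 3.1*s + 1.98 = (s - 0.9)(s - 2.2). Poles: 0.9, 2.2. RHP poles (Re>0): 2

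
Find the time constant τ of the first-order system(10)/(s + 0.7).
First-order system: τ = -1/pole. Pole = -0.7. τ = -1/(-0.7) = 1.429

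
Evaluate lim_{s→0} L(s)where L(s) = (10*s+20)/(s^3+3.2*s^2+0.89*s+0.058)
DC gain = L(0) = num(0)/den(0) = 20/0.058 = 344.8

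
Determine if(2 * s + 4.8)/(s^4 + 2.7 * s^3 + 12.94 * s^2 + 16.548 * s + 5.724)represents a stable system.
Denominator: s^4 + 2.7*s^3 + 12.94*s^2 + 16.548*s + 5.724 = (s + 0.9)(s + 0.6)(s^2 + 1.2*s + 10.6). Poles: -0.6, -0.6 + 3.2j, -0.6 - 3.2j, -0.9. All Re(p)<0: Yes (stable)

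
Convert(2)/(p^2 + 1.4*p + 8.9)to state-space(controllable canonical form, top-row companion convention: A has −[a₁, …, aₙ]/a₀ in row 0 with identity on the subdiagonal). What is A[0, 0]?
Reachable canonical form for den = p^2 + 1.4*p + 8.9: top row of A = -[a₁,a₂,...,aₙ]/a₀, ones on the subdiagonal, zeros elsewhere.
A = [[-1.4, -8.9], [1, 0]].
A[0,0] = -1.4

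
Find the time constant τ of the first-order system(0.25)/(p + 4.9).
First-order system: τ = -1/pole. Pole = -4.9. τ = -1/(-4.9) = 0.2041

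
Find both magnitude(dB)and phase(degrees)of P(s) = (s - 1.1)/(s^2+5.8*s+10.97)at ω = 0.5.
Substitute s = j*0.5: P(j0.5) = -0.0838574 + 0.0693271j.
|P| = 20*log₁₀(sqrt(Re²+Im²)) = -19.27 dB.
∠P = atan2(Im, Re) = 140.42°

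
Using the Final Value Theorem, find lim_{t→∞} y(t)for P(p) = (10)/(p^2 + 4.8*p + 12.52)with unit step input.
FVT: lim_{t→∞} y(t) = lim_{p→0} p*Y(p) where Y(p) = P(p)/p.
= lim_{p→0} P(p) = P(0) = num(0)/den(0) = 10/12.52 = 0.7987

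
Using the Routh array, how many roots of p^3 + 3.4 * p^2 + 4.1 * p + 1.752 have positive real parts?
Routh array:
p^3: [1, 4.1]; p^2: [3.4, 1.752]; p^1: [3.58471]; p^0: [1.752]
First column: [1, 3.4, 3.58471, 1.752]. Sign changes = RHP roots = 0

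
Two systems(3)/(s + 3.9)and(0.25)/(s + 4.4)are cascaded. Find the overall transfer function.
Series: H = H₁ · H₂ = (n₁·n₂)/(d₁·d₂).
Num: n₁·n₂ = 0.75. Den: d₁·d₂ = s^2 + 8.3*s + 17.16.
H(s) = (0.75)/(s^2 + 8.3*s + 17.16)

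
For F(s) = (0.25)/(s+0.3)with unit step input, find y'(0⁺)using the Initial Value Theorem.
IVT: y'(0⁺) = lim_{s→∞} s²·Y(s) = lim_{s→∞} s·F(s).
deg(num) = 0, deg(den) = 1, relative degree = 1, so s·F(s) → (leading num)/(leading den) = 0.25/1 = 0.25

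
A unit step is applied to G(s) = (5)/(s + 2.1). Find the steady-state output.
FVT: lim_{t→∞} y(t) = lim_{s→0} s*Y(s) where Y(s) = G(s)/s.
= lim_{s→0} G(s) = G(0) = num(0)/den(0) = 5/2.1 = 2.381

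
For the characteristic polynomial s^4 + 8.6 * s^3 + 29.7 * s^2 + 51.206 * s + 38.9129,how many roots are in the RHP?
s^4 + 8.6*s^3 + 29.7*s^2 + 51.206*s + 38.9129 = (s^2 + 3*s + 4.81)(s^2 + 5.6*s + 8.09). Poles: -1.5 + 1.6j, -1.5 - 1.6j, -2.8 + 0.5j, -2.8 - 0.5j. RHP poles (Re>0): 0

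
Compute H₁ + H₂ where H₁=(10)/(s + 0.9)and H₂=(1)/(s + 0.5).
Parallel: H = H₁ + H₂ = (n₁·d₂ + n₂·d₁)/(d₁·d₂).
n₁·d₂ = 10*s + 5. n₂·d₁ = s + 0.9. Sum = 11*s + 5.9. d₁·d₂ = s^2 + 1.4*s + 0.45.
H(s) = (11*s + 5.9)/(s^2 + 1.4*s + 0.45)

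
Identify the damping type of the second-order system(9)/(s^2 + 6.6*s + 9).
Standard form: ωn²/(s²+2ζωn·s+ωn²) gives ωn=3, ζ=1.1.
Overdamped (ζ = 1.1 > 1)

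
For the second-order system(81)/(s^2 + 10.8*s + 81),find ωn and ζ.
Standard form: ωn²/(s²+2ζωn·s+ωn²).
const=81=ωn² → ωn=9, s coeff=10.8=2ζωn → ζ=0.6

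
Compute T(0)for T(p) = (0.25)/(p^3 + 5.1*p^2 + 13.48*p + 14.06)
DC gain = T(0) = num(0)/den(0) = 0.25/14.06 = 0.01778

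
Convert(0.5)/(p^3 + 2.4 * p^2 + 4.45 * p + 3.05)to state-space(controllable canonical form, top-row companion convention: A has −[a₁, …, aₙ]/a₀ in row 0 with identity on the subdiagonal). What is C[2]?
Reachable canonical form: C = numerator coefficients (right-aligned, zero-padded to length n).
num = 0.5, C = [[0, 0, 0.5]].
C[2] = 0.5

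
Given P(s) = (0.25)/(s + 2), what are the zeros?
Numerator is a nonzero constant (0.25) → Zeros: none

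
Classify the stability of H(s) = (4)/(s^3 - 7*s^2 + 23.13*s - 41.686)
Denominator: s^3 - 7*s^2 + 23.13*s - 41.686 = (s - 3.8)(s^2 - 3.2*s + 10.97). Poles: 1.6 + 2.9j, 1.6 - 2.9j, 3.8. Unstable (3 pole(s) in RHP)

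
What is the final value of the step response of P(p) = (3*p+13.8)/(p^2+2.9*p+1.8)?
FVT: lim_{t→∞} y(t) = lim_{p→0} p*Y(p) where Y(p) = P(p)/p.
= lim_{p→0} P(p) = P(0) = num(0)/den(0) = 13.8/1.8 = 7.667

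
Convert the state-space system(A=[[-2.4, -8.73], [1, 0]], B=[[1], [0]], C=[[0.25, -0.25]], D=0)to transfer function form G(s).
G(s) = C(sI - A)⁻¹B + D.
Characteristic polynomial det(sI - A) = s^2 + 2.4*s + 8.73.
Numerator from C·adj(sI-A)·B + D·det(sI-A) = 0.25*s - 0.25.
G(s) = (0.25*s - 0.25)/(s^2 + 2.4*s + 8.73)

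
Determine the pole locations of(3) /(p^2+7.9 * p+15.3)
Set denominator = 0: p^2 + 7.9*p + 15.3 = (p + 3.4)(p + 4.5) = 0 → Poles: -3.4, -4.5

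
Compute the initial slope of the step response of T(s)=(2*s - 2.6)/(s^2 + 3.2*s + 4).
IVT: y'(0⁺) = lim_{s→∞} s²·Y(s) = lim_{s→∞} s·T(s).
deg(num) = 1, deg(den) = 2, relative degree = 1, so s·T(s) → (leading num)/(leading den) = 2/1 = 2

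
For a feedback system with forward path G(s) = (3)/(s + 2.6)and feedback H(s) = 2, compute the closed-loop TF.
Closed-loop T = G/(1+GH).
Numerator: G_num * H_den = 3.
Denominator: G_den * H_den + G_num * H_num = (s + 2.6) + (6) = s + 8.6.
T(s) = (3)/(s + 8.6)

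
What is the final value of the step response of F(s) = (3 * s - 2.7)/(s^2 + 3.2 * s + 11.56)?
FVT: lim_{t→∞} y(t) = lim_{s→0} s*Y(s) where Y(s) = F(s)/s.
= lim_{s→0} F(s) = F(0) = num(0)/den(0) = -2.7/11.56 = -0.2336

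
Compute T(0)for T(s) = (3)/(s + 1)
DC gain = T(0) = num(0)/den(0) = 3/1 = 3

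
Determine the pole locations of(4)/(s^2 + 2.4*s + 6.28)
Set denominator = 0: s^2 + 2.4*s + 6.28 = 0 → Poles: -1.2 + 2.2j, -1.2 - 2.2j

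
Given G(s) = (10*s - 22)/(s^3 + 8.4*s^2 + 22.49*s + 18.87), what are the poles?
Set denominator = 0: s^3 + 8.4*s^2 + 22.49*s + 18.87 = (s + 3)(s + 3.7)(s + 1.7) = 0 → Poles: -1.7, -3, -3.7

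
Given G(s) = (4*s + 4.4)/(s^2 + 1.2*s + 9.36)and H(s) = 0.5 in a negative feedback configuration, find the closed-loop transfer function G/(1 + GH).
Closed-loop T = G/(1+GH).
Numerator: G_num * H_den = 4*s + 4.4.
Denominator: G_den * H_den + G_num * H_num = (s^2 + 1.2*s + 9.36) + (2*s + 2.2) = s^2 + 3.2*s + 11.56.
T(s) = (4*s + 4.4)/(s^2 + 3.2*s + 11.56)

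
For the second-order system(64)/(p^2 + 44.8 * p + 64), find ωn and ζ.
Standard form: ωn²/(p²+2ζωn·p+ωn²).
const=64=ωn² → ωn=8, p coeff=44.8=2ζωn → ζ=2.8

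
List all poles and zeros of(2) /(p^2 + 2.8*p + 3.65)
Set denominator = 0: p^2 + 2.8*p + 3.65 = 0 → Poles: -1.4 + 1.3j, -1.4 - 1.3j
Numerator is a nonzero constant (2) → Zeros: none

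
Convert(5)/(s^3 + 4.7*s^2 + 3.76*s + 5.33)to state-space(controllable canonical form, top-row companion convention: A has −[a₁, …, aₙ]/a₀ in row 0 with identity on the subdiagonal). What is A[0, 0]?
Reachable canonical form for den = s^3 + 4.7*s^2 + 3.76*s + 5.33: top row of A = -[a₁,a₂,...,aₙ]/a₀, ones on the subdiagonal, zeros elsewhere.
A = [[-4.7, -3.76, -5.33], [1, 0, 0], [0, 1, 0]].
A[0,0] = -4.7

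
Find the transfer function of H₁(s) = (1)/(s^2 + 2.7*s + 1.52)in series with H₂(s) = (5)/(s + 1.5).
Series: H = H₁ · H₂ = (n₁·n₂)/(d₁·d₂).
Num: n₁·n₂ = 5. Den: d₁·d₂ = s^3 + 4.2*s^2 + 5.57*s + 2.28.
H(s) = (5)/(s^3 + 4.2*s^2 + 5.57*s + 2.28)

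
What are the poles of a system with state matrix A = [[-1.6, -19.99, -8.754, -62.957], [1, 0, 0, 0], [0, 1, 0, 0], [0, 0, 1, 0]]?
Eigenvalues solve det(λI - A) = 0.
Characteristic polynomial: λ^4 + 1.6*λ^3 + 19.99*λ^2 + 8.754*λ + 62.957 = 0.
Factor: (λ^2 + 1.4*λ + 15.7)(λ^2 + 0.2*λ + 4.01) = 0.
Roots: -0.1 + 2j, -0.1 - 2j, -0.7 + 3.9j, -0.7 - 3.9j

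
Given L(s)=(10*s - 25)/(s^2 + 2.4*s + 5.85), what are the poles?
Set denominator = 0: s^2 + 2.4*s + 5.85 = 0 → Poles: -1.2 + 2.1j, -1.2 - 2.1j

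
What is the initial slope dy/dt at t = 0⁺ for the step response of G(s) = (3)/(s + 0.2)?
IVT: y'(0⁺) = lim_{s→∞} s²·Y(s) = lim_{s→∞} s·G(s).
deg(num) = 0, deg(den) = 1, relative degree = 1, so s·G(s) → (leading num)/(leading den) = 3/1 = 3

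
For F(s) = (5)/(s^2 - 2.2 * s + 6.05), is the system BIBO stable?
Denominator: s^2 - 2.2*s + 6.05. Poles: 1.1 + 2.2j, 1.1 - 2.2j. All Re(p)<0: No (unstable)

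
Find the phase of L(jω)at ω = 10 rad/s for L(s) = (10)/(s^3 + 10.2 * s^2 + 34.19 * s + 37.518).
Substitute s = j*10: L(j10) = -0.00702593 + 0.00470621j.
∠L(j10) = atan2(Im, Re) = atan2(0.00470621, -0.00702593) = 146.18° (principal value).
Summing the individual angle contributions Σ∠(j10 − zᵢ) − Σ∠(j10 − pₖ) over the 0 zero(s) and 3 pole(s), each followed continuously from ω = 0 (DC phase referenced to (−180°, 180°]), gives -213.82°, i.e. the principal value - 360°. Continuous Bode phase = -213.82°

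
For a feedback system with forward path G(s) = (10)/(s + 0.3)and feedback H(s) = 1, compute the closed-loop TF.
Closed-loop T = G/(1+GH).
Numerator: G_num * H_den = 10.
Denominator: G_den * H_den + G_num * H_num = (s + 0.3) + (10) = s + 10.3.
T(s) = (10)/(s + 10.3)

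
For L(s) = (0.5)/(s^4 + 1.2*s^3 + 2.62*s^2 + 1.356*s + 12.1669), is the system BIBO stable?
Denominator: s^4 + 1.2*s^3 + 2.62*s^2 + 1.356*s + 12.1669 = (s^2 - 1.6*s + 2.89)(s^2 + 2.8*s + 4.21). Poles: -1.4 + 1.5j, -1.4 - 1.5j, 0.8 + 1.5j, 0.8 - 1.5j. All Re(p)<0: No (unstable)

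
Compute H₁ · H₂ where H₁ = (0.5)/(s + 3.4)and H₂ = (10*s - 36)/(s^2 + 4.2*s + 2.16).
Series: H = H₁ · H₂ = (n₁·n₂)/(d₁·d₂).
Num: n₁·n₂ = 5*s - 18. Den: d₁·d₂ = s^3 + 7.6*s^2 + 16.44*s + 7.344.
H(s) = (5*s - 18)/(s^3 + 7.6*s^2 + 16.44*s + 7.344)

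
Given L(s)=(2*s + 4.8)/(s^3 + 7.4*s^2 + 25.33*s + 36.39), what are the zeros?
Set numerator = 0: 2*s + 4.8 = 0 → Zeros: -2.4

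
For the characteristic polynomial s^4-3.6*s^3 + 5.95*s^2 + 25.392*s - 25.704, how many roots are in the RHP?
s^4 - 3.6*s^3 + 5.95*s^2 + 25.392*s - 25.704 = (s + 2.1)(s - 0.9)(s^2 - 4.8*s + 13.6). Poles: -2.1, 0.9, 2.4 + 2.8j, 2.4 - 2.8j. RHP poles (Re>0): 3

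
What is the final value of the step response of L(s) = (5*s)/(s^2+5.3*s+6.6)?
FVT: lim_{t→∞} y(t) = lim_{s→0} s*Y(s) where Y(s) = L(s)/s.
= lim_{s→0} L(s) = L(0) = num(0)/den(0) = 0/6.6 = 0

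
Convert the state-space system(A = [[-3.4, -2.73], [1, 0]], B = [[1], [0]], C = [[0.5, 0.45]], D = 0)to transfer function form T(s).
T(s) = C(sI - A)⁻¹B + D.
Characteristic polynomial det(sI - A) = s^2 + 3.4*s + 2.73.
Numerator from C·adj(sI-A)·B + D·det(sI-A) = 0.5*s + 0.45.
T(s) = (0.5*s + 0.45)/(s^2 + 3.4*s + 2.73)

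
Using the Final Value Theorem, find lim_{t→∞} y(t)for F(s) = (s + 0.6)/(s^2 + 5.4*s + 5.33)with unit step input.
FVT: lim_{t→∞} y(t) = lim_{s→0} s*Y(s) where Y(s) = F(s)/s.
= lim_{s→0} F(s) = F(0) = num(0)/den(0) = 0.6/5.33 = 0.1126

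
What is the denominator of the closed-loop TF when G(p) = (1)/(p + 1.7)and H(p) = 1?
Characteristic poly = G_den * H_den + G_num * H_num = (p + 1.7) + (1) = p + 2.7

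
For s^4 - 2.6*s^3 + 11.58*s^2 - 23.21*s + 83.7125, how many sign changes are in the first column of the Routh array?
Routh array:
s^4: [1, 11.58, 83.7125]; s^3: [-2.6, -23.21]; s^2: [2.65308, 83.7125]; s^1: [58.8278]; s^0: [83.7125]
First column: [1, -2.6, 2.65308, 58.8278, 83.7125]. Sign changes = 2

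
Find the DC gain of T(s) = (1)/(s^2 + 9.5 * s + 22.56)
DC gain = T(0) = num(0)/den(0) = 1/22.56 = 0.04433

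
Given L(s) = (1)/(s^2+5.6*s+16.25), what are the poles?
Set denominator = 0: s^2 + 5.6*s + 16.25 = 0 → Poles: -2.8 + 2.9j, -2.8 - 2.9j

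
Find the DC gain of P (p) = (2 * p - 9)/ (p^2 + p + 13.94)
DC gain = P(0) = num(0)/den(0) = -9/13.94 = -0.6456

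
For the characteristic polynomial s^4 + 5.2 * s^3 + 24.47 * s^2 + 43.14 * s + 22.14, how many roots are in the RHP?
s^4 + 5.2*s^3 + 24.47*s^2 + 43.14*s + 22.14 = (s + 0.9)(s + 1.5)(s^2 + 2.8*s + 16.4). Poles: -0.9, -1.4 + 3.8j, -1.4 - 3.8j, -1.5. RHP poles (Re>0): 0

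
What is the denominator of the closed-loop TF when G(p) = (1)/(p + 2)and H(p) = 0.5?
Characteristic poly = G_den * H_den + G_num * H_num = (p + 2) + (0.5) = p + 2.5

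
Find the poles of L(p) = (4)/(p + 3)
Set denominator = 0: p + 3 = 0 → Poles: -3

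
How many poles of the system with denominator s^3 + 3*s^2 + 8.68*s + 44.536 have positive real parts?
s^3 + 3*s^2 + 8.68*s + 44.536 = (s + 3.8)(s^2 - 0.8*s + 11.72). Poles: -3.8, 0.4 + 3.4j, 0.4 - 3.4j. RHP poles (Re>0): 2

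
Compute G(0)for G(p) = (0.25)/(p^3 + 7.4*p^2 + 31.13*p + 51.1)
DC gain = G(0) = num(0)/den(0) = 0.25/51.1 = 0.004892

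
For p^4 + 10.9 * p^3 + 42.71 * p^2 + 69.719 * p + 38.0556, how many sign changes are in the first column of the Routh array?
Routh array:
p^4: [1, 42.71, 38.0556]; p^3: [10.9, 69.719]; p^2: [36.3138, 38.0556]; p^1: [58.2962]; p^0: [38.0556]
First column: [1, 10.9, 36.3138, 58.2962, 38.0556]. Sign changes = 0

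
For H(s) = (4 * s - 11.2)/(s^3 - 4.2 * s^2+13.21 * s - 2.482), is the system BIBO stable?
Denominator: s^3 - 4.2*s^2 + 13.21*s - 2.482 = (s - 0.2)(s^2 - 4*s + 12.41). Poles: 0.2, 2 + 2.9j, 2 - 2.9j. All Re(p)<0: No (unstable)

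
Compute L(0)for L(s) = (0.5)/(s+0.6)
DC gain = L(0) = num(0)/den(0) = 0.5/0.6 = 0.8333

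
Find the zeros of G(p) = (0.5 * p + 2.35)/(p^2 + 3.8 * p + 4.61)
Set numerator = 0: 0.5*p + 2.35 = 0 → Zeros: -4.7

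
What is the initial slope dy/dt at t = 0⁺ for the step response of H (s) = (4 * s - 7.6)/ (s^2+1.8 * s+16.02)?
IVT: y'(0⁺) = lim_{s→∞} s²·Y(s) = lim_{s→∞} s·H(s).
deg(num) = 1, deg(den) = 2, relative degree = 1, so s·H(s) → (leading num)/(leading den) = 4/1 = 4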